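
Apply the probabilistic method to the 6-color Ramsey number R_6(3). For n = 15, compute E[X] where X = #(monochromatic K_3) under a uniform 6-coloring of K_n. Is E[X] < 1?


E[X] = C(15, 3) · 6^{1 − 3} = 455 · 6^{−2} = 455/36.
As a reduced fraction: E[X] = 455/36 ≈ 12.639.
Is E[X] < 1? NO.
Since E[X] ≥ 1, the first-moment bound is inconclusive at n = 15; it does NOT by itself certify R_6(3) > 15.

E[X] = 455/36 ≈ 12.639; E[X] ≥ 1; first-moment method inconclusive here.


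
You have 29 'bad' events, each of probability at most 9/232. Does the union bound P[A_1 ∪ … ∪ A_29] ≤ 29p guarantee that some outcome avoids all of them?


Union bound: P[∪_{i=1}^{29} A_i] ≤ Σ_i P[A_i] ≤ 29·p = 29·(9/232) = 9/8.
Numerically: 9/8 ≈ 1.12500.
Is 9/8 < 1? NO.
Since the bound 9/8 is ≥ 1, the union bound is uninformative here; it does NOT by itself certify existence.

29·p = 9/8 ≈ 1.12500; existence NOT certified by the union bound.


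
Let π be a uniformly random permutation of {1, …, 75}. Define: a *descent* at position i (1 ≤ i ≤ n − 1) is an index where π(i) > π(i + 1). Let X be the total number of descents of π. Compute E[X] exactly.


Write X = Σ X_I over i = 1, …, 74, with X_I the indicator of one descent.
There are 74 indicators.
For each fixed i, the pair (π(i), π(i+1)) is a uniformly random ordered pair of distinct values from {1, …, 75}; by symmetry P[π(i) > π(i+1)] = 1/2.
By linearity: E[X] = 74 · (1/2) = (75 − 1) · (1/2) = 37 ≈ 37.0000.

E[X] = 37 = 37.0000.


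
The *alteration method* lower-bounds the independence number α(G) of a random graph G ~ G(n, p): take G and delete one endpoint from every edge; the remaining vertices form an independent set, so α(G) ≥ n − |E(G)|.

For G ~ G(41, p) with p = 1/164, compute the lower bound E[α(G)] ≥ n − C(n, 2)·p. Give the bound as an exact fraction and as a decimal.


E[|E(G)|] = C(41, 2)·p = 820 · (1/164) = 5.
E[α(G)] ≥ n − E[|E(G)|] = 41 − 5 = 36.
Numerically: ≈ 36.000.
(This is only a lower bound; the true E[α(G)] may be larger.)

E[α(G)] ≥ 36 ≈ 36.000.


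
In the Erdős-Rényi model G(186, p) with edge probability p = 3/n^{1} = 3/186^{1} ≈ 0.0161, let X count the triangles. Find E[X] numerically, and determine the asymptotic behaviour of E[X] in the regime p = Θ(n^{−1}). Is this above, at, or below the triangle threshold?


Number of potential triangles: C(186, 3) = 1055240.
Each occurs with probability p³ ≈ (0.0161)³ ≈ 4.19590e-06.
By linearity: E[X] = C(186, 3)·p³ ≈ 1055240 · 4.19590e-06 ≈ 4.428.
Here α = 1, so p = 3/n is exactly at the triangle threshold p ~ 1/n. Asymptotically E[X] → c³/6 = 3³/6 = 9/2 ≈ 4.500, a bounded constant. In this regime the triangle count is asymptotically Poisson(c³/6).

E[X] ≈ 4.428; in regime p = Θ(1/n^{1}) E[X] stays bounded (at the triangle threshold p ~ 1/n).


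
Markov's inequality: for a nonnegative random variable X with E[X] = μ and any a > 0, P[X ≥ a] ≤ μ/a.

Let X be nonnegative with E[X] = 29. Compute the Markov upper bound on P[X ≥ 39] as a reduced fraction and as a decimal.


μ = E[X] = 29, a = 39.
Markov: P[X ≥ 39] ≤ μ/a = (29)/39 = 29/39.
Numerically: ≈ 0.743590.
(Since a = 39 > μ = 29.000000, the bound 29/39 is < 1 and informative.)

P[X ≥ 39] ≤ 29/39 ≈ 0.743590.


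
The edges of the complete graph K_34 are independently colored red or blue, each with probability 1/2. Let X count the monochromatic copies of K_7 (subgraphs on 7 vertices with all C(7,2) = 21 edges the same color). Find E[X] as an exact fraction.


Let X = Σ_S X_S over the C(34, 7) = 5379616 subsets S of size 7, where X_S = 1 if the K_7 on S is monochromatic.
For a fixed S, the K_7 on S has C(7, 2) = 21 edges. P[all 21 edges red] = (1/2)^21, and likewise for blue, so P[monochromatic] = 2·(1/2)^21 = 2^{1 − 21} = 1/1048576.
Summing: E[X] = C(34, 7) · 2^{1 − 21} = 5379616 · 1/1048576 = 168113/32768.
Numerically: E[X] ≈ 5.13040.

E[X] = C(34,7)·2^(1−C(7,2)) = 168113/32768 ≈ 5.13040.


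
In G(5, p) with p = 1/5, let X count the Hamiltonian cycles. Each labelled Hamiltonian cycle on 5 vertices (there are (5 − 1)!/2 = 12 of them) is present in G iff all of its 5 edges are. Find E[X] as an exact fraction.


K_5 has (5 − 1)!/2 = 12 labelled Hamiltonian cycles.
For each such Hamiltonian cycle H, let X_H = 1 if all 5 edges of H are present in G. Then P[X_H = 1] = p^{5} = (1/5)^{5} = 1/3125.
Summing the indicators: E[X] = Σ_H E[X_H] = 12 · p^{5} = 12 · 1/3125 = 12/3125.
Numerically: E[X] ≈ 0.00384.

E[X] = 12 · (1/5)^{5} = 12/3125 ≈ 0.00384.


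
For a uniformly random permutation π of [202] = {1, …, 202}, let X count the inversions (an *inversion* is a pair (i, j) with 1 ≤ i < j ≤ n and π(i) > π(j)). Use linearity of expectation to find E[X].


Write X = Σ X_I over the C(202, 2) = 20301 pairs i < j, with X_I the indicator of one inversion.
There are 20301 indicators.
For each fixed pair i < j, the values π(i) and π(j) are two distinct elements of {1, …, 202} in uniformly random order; by symmetry P[π(i) > π(j)] = 1/2.
By linearity: E[X] = 20301 · (1/2) = C(202, 2) · (1/2) = 20301/2 = 20301/2 ≈ 10150.50000.

E[X] = 20301/2 = 10150.50000.


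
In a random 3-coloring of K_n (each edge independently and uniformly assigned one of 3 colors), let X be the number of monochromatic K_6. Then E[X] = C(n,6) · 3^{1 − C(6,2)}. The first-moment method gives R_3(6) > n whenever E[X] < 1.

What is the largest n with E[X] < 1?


We need C(n, 6) · 3^{1 − 15} < 1, i.e. C(n, 6) < 3^{15 − 1} = 4782969.
Check values of n near the boundary:
  n = 36: C(36, 6) = 1947792; 1947792 < 4782969? YES
  n = 37: C(37, 6) = 2324784; 2324784 < 4782969? YES
  n = 38: C(38, 6) = 2760681; 2760681 < 4782969? YES
  n = 39: C(39, 6) = 3262623; 3262623 < 4782969? YES
  n = 40: C(40, 6) = 3838380; 3838380 < 4782969? YES
  n = 41: C(41, 6) = 4496388; 4496388 < 4782969? YES
  n = 42: C(42, 6) = 5245786; 5245786 < 4782969? NO
  n = 43: C(43, 6) = 6096454; 6096454 < 4782969? NO
  n = 44: C(44, 6) = 7059052; 7059052 < 4782969? NO
The largest n with C(n, 6) < 4782969 is n = 41 (where E[X] = 1498796/1594323 ≈ 0.94008). Hence R_3(6) > 41, i.e. R_3(6) ≥ 42.

Largest n = 41; hence R_3(6) > 41.


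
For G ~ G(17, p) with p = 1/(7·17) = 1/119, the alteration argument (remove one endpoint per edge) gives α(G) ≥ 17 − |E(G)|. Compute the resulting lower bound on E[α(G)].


E[|E(G)|] = C(17, 2)·p = 136 · (1/119) = 8/7.
E[α(G)] ≥ n − E[|E(G)|] = 17 − 8/7 = 111/7.
Numerically: ≈ 15.85714.
(This is only a lower bound; the true E[α(G)] may be larger.)

E[α(G)] ≥ 111/7 ≈ 15.85714.


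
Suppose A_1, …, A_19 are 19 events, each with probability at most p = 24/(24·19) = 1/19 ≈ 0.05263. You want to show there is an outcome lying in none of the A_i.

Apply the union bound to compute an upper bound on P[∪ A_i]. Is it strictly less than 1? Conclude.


Union bound: P[∪_{i=1}^{19} A_i] ≤ Σ_i P[A_i] ≤ 19·p = 19·(1/19) = 1.
Numerically: 1 ≈ 1.00000.
Is 1 < 1? NO.
Since the bound 1 is ≥ 1, the union bound is uninformative here; it does NOT by itself certify existence.

19·p = 1 ≈ 1.00000; existence NOT certified by the union bound.


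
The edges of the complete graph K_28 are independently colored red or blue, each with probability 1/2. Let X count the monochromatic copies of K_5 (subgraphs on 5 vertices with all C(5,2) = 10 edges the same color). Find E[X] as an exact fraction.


Let X = Σ_S X_S over the C(28, 5) = 98280 subsets S of size 5, where X_S = 1 if the K_5 on S is monochromatic.
For a fixed S, the K_5 on S has C(5, 2) = 10 edges. P[all 10 edges red] = (1/2)^10, and likewise for blue, so P[monochromatic] = 2·(1/2)^10 = 2^{1 − 10} = 1/512.
By linearity: E[X] = C(28, 5) · 2^{1 − 10} = 98280 · 1/512 = 12285/64.
Numerically: E[X] ≈ 191.95312.

E[X] = C(28,5)·2^(1−C(5,2)) = 12285/64 ≈ 191.95312.


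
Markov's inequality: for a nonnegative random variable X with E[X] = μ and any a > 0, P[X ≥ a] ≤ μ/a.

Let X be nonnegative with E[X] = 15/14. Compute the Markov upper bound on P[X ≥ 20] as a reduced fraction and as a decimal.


μ = E[X] = 15/14, a = 20.
Markov: P[X ≥ 20] ≤ μ/a = (15/14)/20 = 3/56.
Numerically: ≈ 0.053571.
(Since a = 20 > μ = 1.071429, the bound 3/56 is < 1 and informative.)

P[X ≥ 20] ≤ 3/56 ≈ 0.053571.


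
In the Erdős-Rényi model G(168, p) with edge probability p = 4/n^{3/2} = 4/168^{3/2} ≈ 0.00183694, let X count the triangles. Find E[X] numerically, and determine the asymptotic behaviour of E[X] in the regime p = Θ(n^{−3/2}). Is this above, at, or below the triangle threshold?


Number of potential triangles: C(168, 3) = 776216.
Each occurs with probability p³ ≈ (0.00183694)³ ≈ 6.19852285e-09.
By linearity: E[X] = C(168, 3)·p³ ≈ 776216 · 6.19852285e-09 ≈ 0.004811.
Since α = 3/2 > 1, p = c/n^{3/2} = o(1/n) is below the triangle threshold p ~ 1/n. Asymptotically E[X] ~ (c³/6)·n^{3(1−α)} = (4³/6)·n^{-1.5} → 0, so by Markov's inequality G has no triangles w.h.p.

E[X] ≈ 0.004811; in regime p = Θ(1/n^{3/2}) E[X] tends to 0 (below the triangle threshold p ~ 1/n).


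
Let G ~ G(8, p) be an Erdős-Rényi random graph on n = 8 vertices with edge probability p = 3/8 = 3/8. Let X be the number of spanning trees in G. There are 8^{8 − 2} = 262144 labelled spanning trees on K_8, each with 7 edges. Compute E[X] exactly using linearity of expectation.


K_8 has 8^{8 − 2} = 262144 labelled spanning trees.
For each such spanning tree H, let X_H = 1 if all 7 edges of H are present in G. Then P[X_H = 1] = p^{7} = (3/8)^{7} = 2187/2097152.
By linearity: E[X] = Σ_H E[X_H] = 262144 · p^{7} = 262144 · 2187/2097152 = 2187/8.
Numerically: E[X] ≈ 273.4.

E[X] = 262144 · (3/8)^{7} = 2187/8 ≈ 273.4.


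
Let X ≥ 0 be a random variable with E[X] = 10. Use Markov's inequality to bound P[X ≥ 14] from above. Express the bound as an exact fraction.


μ = E[X] = 10, a = 14.
Markov: P[X ≥ 14] ≤ μ/a = (10)/14 = 5/7.
Numerically: ≈ 0.714286.
(Since a = 14 > μ = 10.000000, the bound 5/7 is < 1 and informative.)

P[X ≥ 14] ≤ 5/7 ≈ 0.714286.


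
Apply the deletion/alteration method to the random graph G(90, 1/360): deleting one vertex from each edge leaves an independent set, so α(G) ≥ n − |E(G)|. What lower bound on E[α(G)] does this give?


E[|E(G)|] = C(90, 2)·p = 4005 · (1/360) = 89/8.
E[α(G)] ≥ n − E[|E(G)|] = 90 − 89/8 = 631/8.
Numerically: ≈ 78.875000.
(This is only a lower bound; the true E[α(G)] may be larger.)

E[α(G)] ≥ 631/8 ≈ 78.875000.


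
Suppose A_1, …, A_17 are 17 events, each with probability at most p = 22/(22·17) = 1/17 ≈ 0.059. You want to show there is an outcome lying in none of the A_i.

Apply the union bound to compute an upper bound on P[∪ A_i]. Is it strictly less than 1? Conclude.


Union bound: P[∪_{i=1}^{17} A_i] ≤ Σ_i P[A_i] ≤ 17·p = 17·(1/17) = 1.
Numerically: 1 ≈ 1.000.
Is 1 < 1? NO.
Since the bound 1 is ≥ 1, the union bound is uninformative here; it does NOT by itself certify existence.

17·p = 1 ≈ 1.000; existence NOT certified by the union bound.


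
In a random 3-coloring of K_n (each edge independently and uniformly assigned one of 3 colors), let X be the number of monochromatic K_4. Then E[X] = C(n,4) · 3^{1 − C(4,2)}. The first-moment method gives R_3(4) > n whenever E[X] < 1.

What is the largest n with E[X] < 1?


We need C(n, 4) · 3^{1 − 6} < 1, i.e. C(n, 4) < 3^{6 − 1} = 243.
Check values of n near the boundary:
  n = 8: C(8, 4) = 70; 70 < 243? YES
  n = 9: C(9, 4) = 126; 126 < 243? YES
  n = 10: C(10, 4) = 210; 210 < 243? YES
  n = 11: C(11, 4) = 330; 330 < 243? NO
  n = 12: C(12, 4) = 495; 495 < 243? NO
The largest n with C(n, 4) < 243 is n = 10 (where E[X] = 70/81 ≈ 0.8642). Hence R_3(4) > 10, i.e. R_3(4) ≥ 11.

Largest n = 10; hence R_3(4) > 10.


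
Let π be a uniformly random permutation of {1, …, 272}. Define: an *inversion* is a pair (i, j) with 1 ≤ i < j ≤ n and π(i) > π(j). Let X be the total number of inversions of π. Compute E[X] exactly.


Write X = Σ X_I over the C(272, 2) = 36856 pairs i < j, with X_I the indicator of one inversion.
There are 36856 indicators.
For each fixed pair i < j, the values π(i) and π(j) are two distinct elements of {1, …, 272} in uniformly random order; by symmetry P[π(i) > π(j)] = 1/2.
By linearity: E[X] = 36856 · (1/2) = C(272, 2) · (1/2) = 36856/2 = 18428 ≈ 18428.000000.

E[X] = 18428 = 18428.000000.


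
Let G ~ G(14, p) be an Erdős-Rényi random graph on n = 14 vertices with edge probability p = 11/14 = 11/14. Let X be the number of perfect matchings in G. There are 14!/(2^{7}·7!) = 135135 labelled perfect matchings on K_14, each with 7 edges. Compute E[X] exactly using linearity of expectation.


K_14 has 14!/(2^{7}·7!) = 135135 labelled perfect matchings.
For each such perfect matching H, let X_H = 1 if all 7 edges of H are present in G. Then P[X_H = 1] = p^{7} = (11/14)^{7} = 19487171/105413504.
By linearity: E[X] = Σ_H E[X_H] = 135135 · p^{7} = 135135 · 19487171/105413504 = 376199836155/15059072.
Numerically: E[X] ≈ 2.5e+04.

E[X] = 135135 · (11/14)^{7} = 376199836155/15059072 ≈ 2.5e+04.


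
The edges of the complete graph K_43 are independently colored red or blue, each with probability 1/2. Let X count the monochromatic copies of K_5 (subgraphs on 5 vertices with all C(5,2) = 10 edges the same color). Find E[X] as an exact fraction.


Let X = Σ_S X_S over the C(43, 5) = 962598 subsets S of size 5, where X_S = 1 if the K_5 on S is monochromatic.
For a fixed S, the K_5 on S has C(5, 2) = 10 edges. P[all 10 edges red] = (1/2)^10, and likewise for blue, so P[monochromatic] = 2·(1/2)^10 = 2^{1 − 10} = 1/512.
Summing: E[X] = C(43, 5) · 2^{1 − 10} = 962598 · 1/512 = 481299/256.
Numerically: E[X] ≈ 1880.074219.

E[X] = C(43,5)·2^(1−C(5,2)) = 481299/256 ≈ 1880.074219.


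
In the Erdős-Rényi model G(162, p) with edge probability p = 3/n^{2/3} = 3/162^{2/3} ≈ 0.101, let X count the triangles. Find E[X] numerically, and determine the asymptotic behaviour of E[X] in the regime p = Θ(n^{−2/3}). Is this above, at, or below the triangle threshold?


Number of potential triangles: C(162, 3) = 695520.
Each occurs with probability p³ ≈ (0.101)³ ≈ 1.028807e-03.
By linearity: E[X] = C(162, 3)·p³ ≈ 695520 · 1.028807e-03 ≈ 715.5556.
Since α = 2/3 < 1, p = c/n^{2/3} ≫ 1/n is above the triangle threshold p ~ 1/n. Asymptotically E[X] ~ (c³/6)·n^{3(1−α)} = (3³/6)·n^{1} → ∞; triangles are abundant w.h.p.

E[X] ≈ 715.5556; in regime p = Θ(1/n^{2/3}) E[X] diverges (above the triangle threshold p ~ 1/n).


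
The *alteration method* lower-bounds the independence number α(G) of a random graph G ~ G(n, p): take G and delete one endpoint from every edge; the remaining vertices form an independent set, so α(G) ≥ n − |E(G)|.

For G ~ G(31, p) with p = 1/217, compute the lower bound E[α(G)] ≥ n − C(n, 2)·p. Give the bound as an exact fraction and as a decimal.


E[|E(G)|] = C(31, 2)·p = 465 · (1/217) = 15/7.
E[α(G)] ≥ n − E[|E(G)|] = 31 − 15/7 = 202/7.
Numerically: ≈ 28.857.
(This is only a lower bound; the true E[α(G)] may be larger.)

E[α(G)] ≥ 202/7 ≈ 28.857.


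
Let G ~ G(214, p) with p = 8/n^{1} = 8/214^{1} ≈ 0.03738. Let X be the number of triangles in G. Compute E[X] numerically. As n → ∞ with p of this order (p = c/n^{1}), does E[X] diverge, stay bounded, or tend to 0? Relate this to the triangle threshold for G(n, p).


Number of potential triangles: C(214, 3) = 1610564.
Each occurs with probability p³ ≈ (0.03738)³ ≈ 5.224306e-05.
By linearity: E[X] = C(214, 3)·p³ ≈ 1610564 · 5.224306e-05 ≈ 84.1408.
Here α = 1, so p = 8/n is exactly at the triangle threshold p ~ 1/n. Asymptotically E[X] → c³/6 = 8³/6 = 256/3 ≈ 85.3333, a bounded constant. In this regime the triangle count is asymptotically Poisson(c³/6).

E[X] ≈ 84.1408; in regime p = Θ(1/n^{1}) E[X] stays bounded (at the triangle threshold p ~ 1/n).


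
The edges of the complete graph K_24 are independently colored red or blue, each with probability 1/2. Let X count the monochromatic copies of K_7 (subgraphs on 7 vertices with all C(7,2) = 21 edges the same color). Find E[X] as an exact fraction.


Let X = Σ_S X_S over the C(24, 7) = 346104 subsets S of size 7, where X_S = 1 if the K_7 on S is monochromatic.
For a fixed S, the K_7 on S has C(7, 2) = 21 edges. P[all 21 edges red] = (1/2)^21, and likewise for blue, so P[monochromatic] = 2·(1/2)^21 = 2^{1 − 21} = 1/1048576.
By linearity: E[X] = C(24, 7) · 2^{1 − 21} = 346104 · 1/1048576 = 43263/131072.
Numerically: E[X] ≈ 0.330.

E[X] = C(24,7)·2^(1−C(7,2)) = 43263/131072 ≈ 0.330.


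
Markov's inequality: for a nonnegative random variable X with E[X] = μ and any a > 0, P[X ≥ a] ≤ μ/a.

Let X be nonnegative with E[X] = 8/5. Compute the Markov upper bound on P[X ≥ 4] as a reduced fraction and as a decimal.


μ = E[X] = 8/5, a = 4.
Markov: P[X ≥ 4] ≤ μ/a = (8/5)/4 = 2/5.
Numerically: ≈ 0.400000.
(Since a = 4 > μ = 1.600000, the bound 2/5 is < 1 and informative.)

P[X ≥ 4] ≤ 2/5 ≈ 0.400000.


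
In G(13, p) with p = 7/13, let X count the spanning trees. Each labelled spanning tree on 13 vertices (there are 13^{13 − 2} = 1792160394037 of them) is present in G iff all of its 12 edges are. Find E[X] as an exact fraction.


K_13 has 13^{13 − 2} = 1792160394037 labelled spanning trees.
For each such spanning tree H, let X_H = 1 if all 12 edges of H are present in G. Then P[X_H = 1] = p^{12} = (7/13)^{12} = 13841287201/23298085122481.
By linearity: E[X] = Σ_H E[X_H] = 1792160394037 · p^{12} = 1792160394037 · 13841287201/23298085122481 = 13841287201/13.
Numerically: E[X] ≈ 1.06e+09.

E[X] = 1792160394037 · (7/13)^{12} = 13841287201/13 ≈ 1.06e+09.


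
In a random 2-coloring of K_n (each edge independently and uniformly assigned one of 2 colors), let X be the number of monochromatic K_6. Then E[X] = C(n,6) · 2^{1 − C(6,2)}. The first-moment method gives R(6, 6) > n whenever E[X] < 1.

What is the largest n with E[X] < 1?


We need C(n, 6) · 2^{1 − 15} < 1, i.e. C(n, 6) < 2^{15 − 1} = 16384.
Check values of n near the boundary:
  n = 11: C(11, 6) = 462; 462 < 16384? YES
  n = 12: C(12, 6) = 924; 924 < 16384? YES
  n = 13: C(13, 6) = 1716; 1716 < 16384? YES
  n = 14: C(14, 6) = 3003; 3003 < 16384? YES
  n = 15: C(15, 6) = 5005; 5005 < 16384? YES
  n = 16: C(16, 6) = 8008; 8008 < 16384? YES
  n = 17: C(17, 6) = 12376; 12376 < 16384? YES
  n = 18: C(18, 6) = 18564; 18564 < 16384? NO
The largest n with C(n, 6) < 16384 is n = 17 (where E[X] = 1547/2048 ≈ 0.7553711). Hence R(6, 6) > 17, i.e. R(6, 6) ≥ 18.

Largest n = 17; hence R(6, 6) > 17.


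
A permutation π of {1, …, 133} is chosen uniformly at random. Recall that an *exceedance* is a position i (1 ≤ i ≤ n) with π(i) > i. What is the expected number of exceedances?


Write X = Σ_{i=1}^{133} X_i, where X_i = 1_{π(i) > i}.
For each fixed i, π(i) is uniform over {1, …, 133} (marginal of a uniform permutation), so P[π(i) > i] = (n − i)/n. Summing: Σ_{i=1}^{133} (n − i)/n = (0 + 1 + … + 132)/133 = 133(133 − 1)/(2·133) = (133 − 1)/2.
Hence E[X] = Σ_{i=1}^{133} (133 − i)/133 = 66 ≈ 66.000.

E[X] = 66 = 66.000.


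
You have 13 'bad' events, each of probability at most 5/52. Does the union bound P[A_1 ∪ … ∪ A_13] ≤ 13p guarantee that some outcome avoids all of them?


Union bound: P[∪_{i=1}^{13} A_i] ≤ Σ_i P[A_i] ≤ 13·p = 13·(5/52) = 5/4.
Numerically: 5/4 ≈ 1.2500.
Is 5/4 < 1? NO.
Since the bound 5/4 is ≥ 1, the union bound is uninformative here; it does NOT by itself certify existence.

13·p = 5/4 ≈ 1.2500; existence NOT certified by the union bound.


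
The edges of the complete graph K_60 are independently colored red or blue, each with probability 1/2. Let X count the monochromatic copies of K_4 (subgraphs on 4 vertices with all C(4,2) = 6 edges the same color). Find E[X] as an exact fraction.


Let X = Σ_S X_S over the C(60, 4) = 487635 subsets S of size 4, where X_S = 1 if the K_4 on S is monochromatic.
For a fixed S, the K_4 on S has C(4, 2) = 6 edges. P[all 6 edges red] = (1/2)^6, and likewise for blue, so P[monochromatic] = 2·(1/2)^6 = 2^{1 − 6} = 1/32.
Summing: E[X] = C(60, 4) · 2^{1 − 6} = 487635 · 1/32 = 487635/32.
Numerically: E[X] ≈ 15238.593750.

E[X] = C(60,4)·2^(1−C(4,2)) = 487635/32 ≈ 15238.593750.


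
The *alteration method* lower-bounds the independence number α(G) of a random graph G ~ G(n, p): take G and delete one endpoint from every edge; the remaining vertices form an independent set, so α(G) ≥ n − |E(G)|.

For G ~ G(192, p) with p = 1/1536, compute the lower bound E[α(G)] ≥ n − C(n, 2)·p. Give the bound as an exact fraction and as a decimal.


E[|E(G)|] = C(192, 2)·p = 18336 · (1/1536) = 191/16.
E[α(G)] ≥ n − E[|E(G)|] = 192 − 191/16 = 2881/16.
Numerically: ≈ 180.062500.
(This is only a lower bound; the true E[α(G)] may be larger.)

E[α(G)] ≥ 2881/16 ≈ 180.062500.


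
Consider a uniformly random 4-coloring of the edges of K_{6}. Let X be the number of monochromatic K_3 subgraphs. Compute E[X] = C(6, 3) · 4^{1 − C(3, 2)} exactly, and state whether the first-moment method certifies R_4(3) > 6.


E[X] = C(6, 3) · 4^{1 − 3} = 20 · 4^{−2} = 20/16.
As a reduced fraction: E[X] = 5/4 ≈ 1.2500000.
Is E[X] < 1? NO.
Since E[X] ≥ 1, the first-moment bound is inconclusive at n = 6; it does NOT by itself certify R_4(3) > 6.

E[X] = 5/4 ≈ 1.2500000; E[X] ≥ 1; first-moment method inconclusive here.


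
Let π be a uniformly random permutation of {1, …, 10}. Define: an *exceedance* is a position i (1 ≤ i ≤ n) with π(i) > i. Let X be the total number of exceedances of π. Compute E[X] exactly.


Write X = Σ_{i=1}^{10} X_i, where X_i = 1_{π(i) > i}.
For each fixed i, π(i) is uniform over {1, …, 10} (marginal of a uniform permutation), so P[π(i) > i] = (n − i)/n. Summing: Σ_{i=1}^{10} (n − i)/n = (0 + 1 + … + 9)/10 = 10(10 − 1)/(2·10) = (10 − 1)/2.
Hence E[X] = Σ_{i=1}^{10} (10 − i)/10 = 9/2 ≈ 4.500000.

E[X] = 9/2 = 4.500000.


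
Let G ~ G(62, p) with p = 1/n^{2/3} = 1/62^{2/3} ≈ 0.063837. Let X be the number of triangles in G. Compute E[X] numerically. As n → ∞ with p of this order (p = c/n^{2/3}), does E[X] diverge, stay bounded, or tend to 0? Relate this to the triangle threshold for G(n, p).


Number of potential triangles: C(62, 3) = 37820.
Each occurs with probability p³ ≈ (0.063837)³ ≈ 2.6014568e-04.
By linearity: E[X] = C(62, 3)·p³ ≈ 37820 · 2.6014568e-04 ≈ 9.83871.
Since α = 2/3 < 1, p = c/n^{2/3} ≫ 1/n is above the triangle threshold p ~ 1/n. Asymptotically E[X] ~ (c³/6)·n^{3(1−α)} = (1³/6)·n^{1} → ∞; triangles are abundant w.h.p.

E[X] ≈ 9.83871; in regime p = Θ(1/n^{2/3}) E[X] diverges (above the triangle threshold p ~ 1/n).


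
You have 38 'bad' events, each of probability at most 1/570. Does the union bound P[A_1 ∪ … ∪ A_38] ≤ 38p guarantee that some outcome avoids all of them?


Union bound: P[∪_{i=1}^{38} A_i] ≤ Σ_i P[A_i] ≤ 38·p = 38·(1/570) = 1/15.
Numerically: 1/15 ≈ 0.0667.
Is 1/15 < 1? YES.
Since P[∪ A_i] ≤ 1/15 < 1, the complement has P[∩ A_i^c] ≥ 1 − 1/15 = 14/15 > 0, so some outcome avoids every A_i.

38·p = 1/15 ≈ 0.0667; existence CERTIFIED by the union bound.


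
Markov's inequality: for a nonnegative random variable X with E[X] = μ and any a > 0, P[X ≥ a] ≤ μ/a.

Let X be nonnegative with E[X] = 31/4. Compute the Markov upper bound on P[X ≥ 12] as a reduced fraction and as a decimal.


μ = E[X] = 31/4, a = 12.
Markov: P[X ≥ 12] ≤ μ/a = (31/4)/12 = 31/48.
Numerically: ≈ 0.646.
(Since a = 12 > μ = 7.750, the bound 31/48 is < 1 and informative.)

P[X ≥ 12] ≤ 31/48 ≈ 0.646.


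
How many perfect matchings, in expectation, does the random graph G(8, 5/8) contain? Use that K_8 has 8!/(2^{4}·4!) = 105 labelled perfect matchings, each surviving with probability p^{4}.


K_8 has 8!/(2^{4}·4!) = 105 labelled perfect matchings.
For each such perfect matching H, let X_H = 1 if all 4 edges of H are present in G. Then P[X_H = 1] = p^{4} = (5/8)^{4} = 625/4096.
Summing the indicators: E[X] = Σ_H E[X_H] = 105 · p^{4} = 105 · 625/4096 = 65625/4096.
Numerically: E[X] ≈ 16.

E[X] = 105 · (5/8)^{4} = 65625/4096 ≈ 16.


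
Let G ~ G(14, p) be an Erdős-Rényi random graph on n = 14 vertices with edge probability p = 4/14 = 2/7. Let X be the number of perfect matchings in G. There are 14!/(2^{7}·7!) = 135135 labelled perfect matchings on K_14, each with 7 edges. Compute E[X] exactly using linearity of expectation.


K_14 has 14!/(2^{7}·7!) = 135135 labelled perfect matchings.
For each such perfect matching H, let X_H = 1 if all 7 edges of H are present in G. Then P[X_H = 1] = p^{7} = (2/7)^{7} = 128/823543.
Summing the indicators: E[X] = Σ_H E[X_H] = 135135 · p^{7} = 135135 · 128/823543 = 2471040/117649.
Numerically: E[X] ≈ 21.

E[X] = 135135 · (2/7)^{7} = 2471040/117649 ≈ 21.


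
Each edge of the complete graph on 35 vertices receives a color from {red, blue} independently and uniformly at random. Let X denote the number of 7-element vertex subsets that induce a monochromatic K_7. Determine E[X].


Let X = Σ_S X_S over the C(35, 7) = 6724520 subsets S of size 7, where X_S = 1 if the K_7 on S is monochromatic.
For a fixed S, the K_7 on S has C(7, 2) = 21 edges. P[all 21 edges red] = (1/2)^21, and likewise for blue, so P[monochromatic] = 2·(1/2)^21 = 2^{1 − 21} = 1/1048576.
By linearity of expectation: E[X] = C(35, 7) · 2^{1 − 21} = 6724520 · 1/1048576 = 840565/131072.
Numerically: E[X] ≈ 6.4130.

E[X] = C(35,7)·2^(1−C(7,2)) = 840565/131072 ≈ 6.4130.


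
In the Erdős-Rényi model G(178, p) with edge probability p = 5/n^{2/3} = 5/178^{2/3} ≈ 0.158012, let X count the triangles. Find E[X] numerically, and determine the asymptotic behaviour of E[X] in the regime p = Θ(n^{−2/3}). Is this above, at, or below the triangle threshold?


Number of potential triangles: C(178, 3) = 924176.
Each occurs with probability p³ ≈ (0.158012)³ ≈ 3.94520894e-03.
By linearity: E[X] = C(178, 3)·p³ ≈ 924176 · 3.94520894e-03 ≈ 3646.067416.
Since α = 2/3 < 1, p = c/n^{2/3} ≫ 1/n is above the triangle threshold p ~ 1/n. Asymptotically E[X] ~ (c³/6)·n^{3(1−α)} = (5³/6)·n^{1} → ∞; triangles are abundant w.h.p.

E[X] ≈ 3646.067416; in regime p = Θ(1/n^{2/3}) E[X] diverges (above the triangle threshold p ~ 1/n).


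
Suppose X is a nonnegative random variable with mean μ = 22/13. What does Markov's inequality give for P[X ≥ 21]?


μ = E[X] = 22/13, a = 21.
Markov: P[X ≥ 21] ≤ μ/a = (22/13)/21 = 22/273.
Numerically: ≈ 0.08059.
(Since a = 21 > μ = 1.69231, the bound 22/273 is < 1 and informative.)

P[X ≥ 21] ≤ 22/273 ≈ 0.08059.


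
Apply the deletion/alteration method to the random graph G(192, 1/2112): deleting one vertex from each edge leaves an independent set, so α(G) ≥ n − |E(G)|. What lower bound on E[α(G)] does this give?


E[|E(G)|] = C(192, 2)·p = 18336 · (1/2112) = 191/22.
E[α(G)] ≥ n − E[|E(G)|] = 192 − 191/22 = 4033/22.
Numerically: ≈ 183.318.
(This is only a lower bound; the true E[α(G)] may be larger.)

E[α(G)] ≥ 4033/22 ≈ 183.318.


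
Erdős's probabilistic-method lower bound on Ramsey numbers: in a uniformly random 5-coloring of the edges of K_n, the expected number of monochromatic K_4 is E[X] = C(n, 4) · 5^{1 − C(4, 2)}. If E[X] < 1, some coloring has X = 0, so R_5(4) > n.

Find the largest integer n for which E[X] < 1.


We need C(n, 4) · 5^{1 − 6} < 1, i.e. C(n, 4) < 5^{6 − 1} = 3125.
Check values of n near the boundary:
  n = 12: C(12, 4) = 495; 495 < 3125? YES
  n = 13: C(13, 4) = 715; 715 < 3125? YES
  n = 14: C(14, 4) = 1001; 1001 < 3125? YES
  n = 15: C(15, 4) = 1365; 1365 < 3125? YES
  n = 16: C(16, 4) = 1820; 1820 < 3125? YES
  n = 17: C(17, 4) = 2380; 2380 < 3125? YES
  n = 18: C(18, 4) = 3060; 3060 < 3125? YES
  n = 19: C(19, 4) = 3876; 3876 < 3125? NO
  n = 20: C(20, 4) = 4845; 4845 < 3125? NO
The largest n with C(n, 4) < 3125 is n = 18 (where E[X] = 612/625 ≈ 0.979200). Hence R_5(4) > 18, i.e. R_5(4) ≥ 19.

Largest n = 18; hence R_5(4) > 18.


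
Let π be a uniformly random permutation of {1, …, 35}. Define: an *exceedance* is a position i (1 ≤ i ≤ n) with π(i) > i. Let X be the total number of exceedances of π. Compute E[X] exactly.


Write X = Σ_{i=1}^{35} X_i, where X_i = 1_{π(i) > i}.
For each fixed i, π(i) is uniform over {1, …, 35} (marginal of a uniform permutation), so P[π(i) > i] = (n − i)/n. Summing: Σ_{i=1}^{35} (n − i)/n = (0 + 1 + … + 34)/35 = 35(35 − 1)/(2·35) = (35 − 1)/2.
Hence E[X] = Σ_{i=1}^{35} (35 − i)/35 = 17 ≈ 17.0000.

E[X] = 17 = 17.0000.


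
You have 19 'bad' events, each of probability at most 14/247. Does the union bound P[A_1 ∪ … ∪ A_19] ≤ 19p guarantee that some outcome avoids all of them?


Union bound: P[∪_{i=1}^{19} A_i] ≤ Σ_i P[A_i] ≤ 19·p = 19·(14/247) = 14/13.
Numerically: 14/13 ≈ 1.07692.
Is 14/13 < 1? NO.
Since the bound 14/13 is ≥ 1, the union bound is uninformative here; it does NOT by itself certify existence.

19·p = 14/13 ≈ 1.07692; existence NOT certified by the union bound.


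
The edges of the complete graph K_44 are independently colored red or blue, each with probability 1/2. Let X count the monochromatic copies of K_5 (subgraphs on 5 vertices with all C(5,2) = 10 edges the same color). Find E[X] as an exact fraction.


Let X = Σ_S X_S over the C(44, 5) = 1086008 subsets S of size 5, where X_S = 1 if the K_5 on S is monochromatic.
For a fixed S, the K_5 on S has C(5, 2) = 10 edges. P[all 10 edges red] = (1/2)^10, and likewise for blue, so P[monochromatic] = 2·(1/2)^10 = 2^{1 − 10} = 1/512.
By linearity of expectation: E[X] = C(44, 5) · 2^{1 − 10} = 1086008 · 1/512 = 135751/64.
Numerically: E[X] ≈ 2121.10938.

E[X] = C(44,5)·2^(1−C(5,2)) = 135751/64 ≈ 2121.10938.


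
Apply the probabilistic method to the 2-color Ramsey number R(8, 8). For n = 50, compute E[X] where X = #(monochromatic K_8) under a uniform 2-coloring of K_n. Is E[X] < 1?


E[X] = C(50, 8) · 2^{1 − 28} = 536878650 · 2^{−27} = 536878650/134217728.
As a reduced fraction: E[X] = 268439325/67108864 ≈ 4.000058.
Is E[X] < 1? NO.
Since E[X] ≥ 1, the first-moment bound is inconclusive at n = 50; it does NOT by itself certify R(8, 8) > 50.

E[X] = 268439325/67108864 ≈ 4.000058; E[X] ≥ 1; first-moment method inconclusive here.


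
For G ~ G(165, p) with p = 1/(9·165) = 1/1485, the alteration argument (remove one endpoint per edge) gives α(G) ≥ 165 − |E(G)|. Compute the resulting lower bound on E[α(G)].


E[|E(G)|] = C(165, 2)·p = 13530 · (1/1485) = 82/9.
E[α(G)] ≥ n − E[|E(G)|] = 165 − 82/9 = 1403/9.
Numerically: ≈ 155.8889.
(This is only a lower bound; the true E[α(G)] may be larger.)

E[α(G)] ≥ 1403/9 ≈ 155.8889.


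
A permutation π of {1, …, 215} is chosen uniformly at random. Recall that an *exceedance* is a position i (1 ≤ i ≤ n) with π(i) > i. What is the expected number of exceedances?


Write X = Σ_{i=1}^{215} X_i, where X_i = 1_{π(i) > i}.
For each fixed i, π(i) is uniform over {1, …, 215} (marginal of a uniform permutation), so P[π(i) > i] = (n − i)/n. Summing: Σ_{i=1}^{215} (n − i)/n = (0 + 1 + … + 214)/215 = 215(215 − 1)/(2·215) = (215 − 1)/2.
Hence E[X] = Σ_{i=1}^{215} (215 − i)/215 = 107 ≈ 107.00000.

E[X] = 107 = 107.00000.


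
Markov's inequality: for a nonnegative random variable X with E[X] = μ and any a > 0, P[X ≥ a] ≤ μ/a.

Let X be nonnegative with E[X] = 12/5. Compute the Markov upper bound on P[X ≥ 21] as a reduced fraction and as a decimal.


μ = E[X] = 12/5, a = 21.
Markov: P[X ≥ 21] ≤ μ/a = (12/5)/21 = 4/35.
Numerically: ≈ 0.1143.
(Since a = 21 > μ = 2.4000, the bound 4/35 is < 1 and informative.)

P[X ≥ 21] ≤ 4/35 ≈ 0.1143.


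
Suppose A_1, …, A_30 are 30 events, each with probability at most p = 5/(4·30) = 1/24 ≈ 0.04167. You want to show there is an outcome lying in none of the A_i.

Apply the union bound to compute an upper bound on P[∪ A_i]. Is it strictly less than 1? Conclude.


Union bound: P[∪_{i=1}^{30} A_i] ≤ Σ_i P[A_i] ≤ 30·p = 30·(1/24) = 5/4.
Numerically: 5/4 ≈ 1.25000.
Is 5/4 < 1? NO.
Since the bound 5/4 is ≥ 1, the union bound is uninformative here; it does NOT by itself certify existence.

30·p = 5/4 ≈ 1.25000; existence NOT certified by the union bound.


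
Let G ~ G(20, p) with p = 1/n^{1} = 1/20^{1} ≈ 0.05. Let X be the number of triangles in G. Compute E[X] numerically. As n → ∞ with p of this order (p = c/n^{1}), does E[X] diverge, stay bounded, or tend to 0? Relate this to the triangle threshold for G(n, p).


Number of potential triangles: C(20, 3) = 1140.
Each occurs with probability p³ ≈ (0.05)³ ≈ 1.2500000e-04.
By linearity: E[X] = C(20, 3)·p³ ≈ 1140 · 1.2500000e-04 ≈ 0.14250.
Here α = 1, so p = 1/n is exactly at the triangle threshold p ~ 1/n. Asymptotically E[X] → c³/6 = 1³/6 = 1/6 ≈ 0.16667, a bounded constant. In this regime the triangle count is asymptotically Poisson(c³/6).

E[X] ≈ 0.14250; in regime p = Θ(1/n^{1}) E[X] stays bounded (at the triangle threshold p ~ 1/n).


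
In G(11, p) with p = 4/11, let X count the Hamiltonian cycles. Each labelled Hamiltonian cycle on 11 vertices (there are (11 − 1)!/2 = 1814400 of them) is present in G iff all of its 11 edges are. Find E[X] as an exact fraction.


K_11 has (11 − 1)!/2 = 1814400 labelled Hamiltonian cycles.
For each such Hamiltonian cycle H, let X_H = 1 if all 11 edges of H are present in G. Then P[X_H = 1] = p^{11} = (4/11)^{11} = 4194304/285311670611.
Summing the indicators: E[X] = Σ_H E[X_H] = 1814400 · p^{11} = 1814400 · 4194304/285311670611 = 7610145177600/285311670611.
Numerically: E[X] ≈ 26.6731.

E[X] = 1814400 · (4/11)^{11} = 7610145177600/285311670611 ≈ 26.6731.


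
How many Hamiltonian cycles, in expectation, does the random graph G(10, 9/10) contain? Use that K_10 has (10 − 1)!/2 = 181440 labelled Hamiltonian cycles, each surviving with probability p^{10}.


K_10 has (10 − 1)!/2 = 181440 labelled Hamiltonian cycles.
For each such Hamiltonian cycle H, let X_H = 1 if all 10 edges of H are present in G. Then P[X_H = 1] = p^{10} = (9/10)^{10} = 3486784401/10000000000.
By linearity of expectation: E[X] = Σ_H E[X_H] = 181440 · p^{10} = 181440 · 3486784401/10000000000 = 1977006755367/31250000.
Numerically: E[X] ≈ 63264.2.

E[X] = 181440 · (9/10)^{10} = 1977006755367/31250000 ≈ 63264.2.


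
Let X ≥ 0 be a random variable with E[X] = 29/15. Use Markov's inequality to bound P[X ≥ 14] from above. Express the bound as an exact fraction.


μ = E[X] = 29/15, a = 14.
Markov: P[X ≥ 14] ≤ μ/a = (29/15)/14 = 29/210.
Numerically: ≈ 0.1381.
(Since a = 14 > μ = 1.9333, the bound 29/210 is < 1 and informative.)

P[X ≥ 14] ≤ 29/210 ≈ 0.1381.


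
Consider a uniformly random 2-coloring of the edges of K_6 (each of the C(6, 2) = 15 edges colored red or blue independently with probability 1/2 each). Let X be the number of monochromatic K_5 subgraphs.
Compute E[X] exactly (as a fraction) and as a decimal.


Let X = Σ_S X_S over the C(6, 5) = 6 subsets S of size 5, where X_S = 1 if the K_5 on S is monochromatic.
For a fixed S, the K_5 on S has C(5, 2) = 10 edges. P[all 10 edges red] = (1/2)^10, and likewise for blue, so P[monochromatic] = 2·(1/2)^10 = 2^{1 − 10} = 1/512.
By linearity: E[X] = C(6, 5) · 2^{1 − 10} = 6 · 1/512 = 3/256.
Numerically: E[X] ≈ 0.012.

E[X] = C(6,5)·2^(1−C(5,2)) = 3/256 ≈ 0.012.


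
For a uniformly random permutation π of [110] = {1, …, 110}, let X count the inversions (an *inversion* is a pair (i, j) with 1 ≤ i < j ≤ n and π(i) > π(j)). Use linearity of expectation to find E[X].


Write X = Σ X_I over the C(110, 2) = 5995 pairs i < j, with X_I the indicator of one inversion.
There are 5995 indicators.
For each fixed pair i < j, the values π(i) and π(j) are two distinct elements of {1, …, 110} in uniformly random order; by symmetry P[π(i) > π(j)] = 1/2.
By linearity: E[X] = 5995 · (1/2) = C(110, 2) · (1/2) = 5995/2 = 5995/2 ≈ 2997.500.

E[X] = 5995/2 = 2997.500.


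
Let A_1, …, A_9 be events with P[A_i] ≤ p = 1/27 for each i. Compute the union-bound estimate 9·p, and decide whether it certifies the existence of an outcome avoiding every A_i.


Union bound: P[∪_{i=1}^{9} A_i] ≤ Σ_i P[A_i] ≤ 9·p = 9·(1/27) = 1/3.
Numerically: 1/3 ≈ 0.3333333.
Is 1/3 < 1? YES.
Since P[∪ A_i] ≤ 1/3 < 1, the complement has P[∩ A_i^c] ≥ 1 − 1/3 = 2/3 > 0, so some outcome avoids every A_i.

9·p = 1/3 ≈ 0.3333333; existence CERTIFIED by the union bound.


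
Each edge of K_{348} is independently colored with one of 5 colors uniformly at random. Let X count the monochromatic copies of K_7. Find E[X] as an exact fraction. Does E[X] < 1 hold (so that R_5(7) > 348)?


E[X] = C(348, 7) · 5^{1 − 21} = 115412286408552 · 5^{−20} = 115412286408552/95367431640625.
As a reduced fraction: E[X] = 115412286408552/95367431640625 ≈ 1.2101855.
Is E[X] < 1? NO.
Since E[X] ≥ 1, the first-moment bound is inconclusive at n = 348; it does NOT by itself certify R_5(7) > 348.

E[X] = 115412286408552/95367431640625 ≈ 1.2101855; E[X] ≥ 1; first-moment method inconclusive here.


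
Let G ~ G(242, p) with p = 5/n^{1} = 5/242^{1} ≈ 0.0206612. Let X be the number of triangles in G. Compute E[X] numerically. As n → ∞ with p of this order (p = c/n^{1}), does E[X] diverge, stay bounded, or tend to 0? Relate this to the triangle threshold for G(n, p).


Number of potential triangles: C(242, 3) = 2332880.
Each occurs with probability p³ ≈ (0.0206612)³ ≈ 8.81990516e-06.
By linearity: E[X] = C(242, 3)·p³ ≈ 2332880 · 8.81990516e-06 ≈ 20.575780.
Here α = 1, so p = 5/n is exactly at the triangle threshold p ~ 1/n. Asymptotically E[X] → c³/6 = 5³/6 = 125/6 ≈ 20.833333, a bounded constant. In this regime the triangle count is asymptotically Poisson(c³/6).

E[X] ≈ 20.575780; in regime p = Θ(1/n^{1}) E[X] stays bounded (at the triangle threshold p ~ 1/n).


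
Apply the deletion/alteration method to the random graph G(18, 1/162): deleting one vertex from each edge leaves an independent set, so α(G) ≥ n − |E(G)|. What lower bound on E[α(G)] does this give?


E[|E(G)|] = C(18, 2)·p = 153 · (1/162) = 17/18.
E[α(G)] ≥ n − E[|E(G)|] = 18 − 17/18 = 307/18.
Numerically: ≈ 17.055556.
(This is only a lower bound; the true E[α(G)] may be larger.)

E[α(G)] ≥ 307/18 ≈ 17.055556.


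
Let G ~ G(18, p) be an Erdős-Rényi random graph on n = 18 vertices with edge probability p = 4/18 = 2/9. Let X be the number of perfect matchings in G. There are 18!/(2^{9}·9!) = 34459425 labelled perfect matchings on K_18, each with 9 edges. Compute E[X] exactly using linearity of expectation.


K_18 has 18!/(2^{9}·9!) = 34459425 labelled perfect matchings.
For each such perfect matching H, let X_H = 1 if all 9 edges of H are present in G. Then P[X_H = 1] = p^{9} = (2/9)^{9} = 512/387420489.
By linearity of expectation: E[X] = Σ_H E[X_H] = 34459425 · p^{9} = 34459425 · 512/387420489 = 217817600/4782969.
Numerically: E[X] ≈ 45.54.

E[X] = 34459425 · (2/9)^{9} = 217817600/4782969 ≈ 45.54.


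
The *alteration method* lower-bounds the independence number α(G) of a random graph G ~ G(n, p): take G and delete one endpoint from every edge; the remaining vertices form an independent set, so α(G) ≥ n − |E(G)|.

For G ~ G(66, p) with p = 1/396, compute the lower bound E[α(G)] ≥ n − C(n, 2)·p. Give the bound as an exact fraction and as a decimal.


E[|E(G)|] = C(66, 2)·p = 2145 · (1/396) = 65/12.
E[α(G)] ≥ n − E[|E(G)|] = 66 − 65/12 = 727/12.
Numerically: ≈ 60.583333.
(This is only a lower bound; the true E[α(G)] may be larger.)

E[α(G)] ≥ 727/12 ≈ 60.583333.
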